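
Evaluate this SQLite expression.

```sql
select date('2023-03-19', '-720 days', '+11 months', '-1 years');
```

2021-03-01

Applying '-720 days' to 2023-03-19: counting 720 days back gives 2021-03-29.
Adding +11 months to 2021-03-29 targets 2022-02-29. February 2022 has only 28 days, so SQLite normalizes the 1-day overflow forward to 2022-03-01.
Adding -1 year to 2022-03-01 gives 2021-03-01.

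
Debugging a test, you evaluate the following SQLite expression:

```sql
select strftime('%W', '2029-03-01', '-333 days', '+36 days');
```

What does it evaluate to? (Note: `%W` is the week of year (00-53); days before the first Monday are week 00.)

19

First apply '-333 days', '+36 days': 2029-03-01 → 2028-05-08.
2028-05-08 is a Monday. SQLite's %W counts Mondays since the year started; the result is 19.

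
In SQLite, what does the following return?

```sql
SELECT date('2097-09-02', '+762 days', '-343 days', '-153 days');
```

2098-05-26

Applying '+762 days' to 2097-09-02: counting 762 days forward gives 2099-10-04.
Applying '-343 days' to 2099-10-04: counting 343 days back gives 2098-10-26.
Applying '-153 days' to 2098-10-26: counting 153 days back gives 2098-05-26.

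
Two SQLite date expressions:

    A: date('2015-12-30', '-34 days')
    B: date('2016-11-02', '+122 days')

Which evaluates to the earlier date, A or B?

A

A = 2015-11-26.
B = 2017-03-04.
A is earlier.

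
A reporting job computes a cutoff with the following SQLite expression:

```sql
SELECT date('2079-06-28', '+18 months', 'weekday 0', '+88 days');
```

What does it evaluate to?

2081-03-27

Adding +18 months to 2079-06-28 gives 2080-12-28.
`weekday 0` advances to the next Sunday; 2080-12-28 is a Saturday, so it moves forward to 2080-12-29.
Applying '+88 days' to 2080-12-29: counting 88 days forward gives 2081-03-27.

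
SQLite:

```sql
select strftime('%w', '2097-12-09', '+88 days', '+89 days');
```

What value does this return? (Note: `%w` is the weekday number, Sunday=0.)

First apply '+88 days', '+89 days': 2097-12-09 → 2098-06-04.
2098-06-04 is a Wednesday; with Sunday=0 that is 3.

3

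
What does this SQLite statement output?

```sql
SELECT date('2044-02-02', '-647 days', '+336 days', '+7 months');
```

2043-10-28

Applying '-647 days' to 2044-02-02: counting 647 days back gives 2042-04-26.
Applying '+336 days' to 2042-04-26: counting 336 days forward gives 2043-03-28.
Adding +7 months to 2043-03-28 gives 2043-10-28.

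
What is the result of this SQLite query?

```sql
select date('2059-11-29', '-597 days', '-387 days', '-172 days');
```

2056-09-29

Applying '-597 days' to 2059-11-29: counting 597 days back gives 2058-04-11.
Applying '-387 days' to 2058-04-11: counting 387 days back gives 2057-03-20.
Applying '-172 days' to 2057-03-20: counting 172 days back gives 2056-09-29.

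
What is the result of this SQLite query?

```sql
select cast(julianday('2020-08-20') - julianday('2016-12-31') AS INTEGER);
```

0 days remain in December 2016 after the 31st (31 − 31).
Full months from January 2017 through July 2020 contribute their day counts.
Then 20 days into August 2020.
Total: 0 + 31 + 28 + 31 + 30 + 31 + 30 + 31 + 31 + 30 + 31 + 30 + 31 + 31 + 28 + 31 + 30 + 31 + 30 + 31 + 31 + 30 + 31 + 30 + 31 + 31 + 28 + 31 + 30 + 31 + 30 + 31 + 31 + 30 + 31 + 30 + 31 + 31 + 29 + 31 + 30 + 31 + 30 + 31 + 20 = 1328.

1328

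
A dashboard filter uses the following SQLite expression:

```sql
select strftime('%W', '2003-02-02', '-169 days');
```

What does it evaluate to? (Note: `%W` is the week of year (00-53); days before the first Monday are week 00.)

32

First apply '-169 days': 2003-02-02 → 2002-08-17.
2002-08-17 is a Saturday. SQLite's %W counts Mondays since the year started; the result is 32.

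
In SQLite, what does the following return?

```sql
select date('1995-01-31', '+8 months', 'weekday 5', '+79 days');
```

Adding +8 months to 1995-01-31 targets 1995-09-31. September 1995 has only 30 days, so SQLite normalizes the 1-day overflow forward to 1995-10-01.
`weekday 5` advances to the next Friday; 1995-10-01 is a Sunday, so it moves forward to 1995-10-06.
Applying '+79 days' to 1995-10-06: counting 79 days forward gives 1995-12-24.

1995-12-24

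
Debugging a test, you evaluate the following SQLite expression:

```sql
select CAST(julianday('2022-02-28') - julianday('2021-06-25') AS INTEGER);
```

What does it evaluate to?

248

5 days remain in June 2021 after the 25th (30 − 25).
Full months from July 2021 through January 2022 contribute their day counts.
Then 28 days into February 2022.
Total: 5 + 31 + 31 + 30 + 31 + 30 + 31 + 31 + 28 = 248.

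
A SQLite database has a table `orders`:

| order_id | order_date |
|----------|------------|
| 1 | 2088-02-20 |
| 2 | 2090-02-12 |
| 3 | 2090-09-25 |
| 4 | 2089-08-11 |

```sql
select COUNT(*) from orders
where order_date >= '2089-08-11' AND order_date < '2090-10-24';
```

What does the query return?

3

Rows in [2089-08-11, 2090-10-24): 2090-02-12, 2090-09-25, 2089-08-11 → 3 rows.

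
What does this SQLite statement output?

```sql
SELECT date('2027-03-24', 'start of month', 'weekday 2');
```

2027-03-02

`start of month` rewinds 2027-03-24 to 2027-03-01.
`weekday 2` advances to the next Tuesday; 2027-03-01 is a Monday, so it moves forward to 2027-03-02.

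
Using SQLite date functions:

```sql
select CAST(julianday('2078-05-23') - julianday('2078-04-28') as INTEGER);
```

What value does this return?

2 days remain in April 2078 after the 28th (30 − 28).
Then 23 days into May 2078.
Total: 2 + 23 = 25.

25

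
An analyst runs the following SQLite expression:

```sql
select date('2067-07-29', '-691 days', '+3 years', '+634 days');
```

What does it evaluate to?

2070-06-02

Applying '-691 days' to 2067-07-29: counting 691 days back gives 2065-09-06.
Adding +3 years to 2065-09-06 gives 2068-09-06.
Applying '+634 days' to 2068-09-06: counting 634 days forward gives 2070-06-02.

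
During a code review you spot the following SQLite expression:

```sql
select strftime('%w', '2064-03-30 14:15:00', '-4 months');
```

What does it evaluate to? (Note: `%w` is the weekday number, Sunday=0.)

5

First apply '-4 months': 2064-03-30 14:15:00 → 2063-11-30 14:15:00.
2063-11-30 is a Friday; with Sunday=0 that is 5.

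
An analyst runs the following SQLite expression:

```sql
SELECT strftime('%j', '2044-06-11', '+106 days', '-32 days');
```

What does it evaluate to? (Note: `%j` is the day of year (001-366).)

First apply '+106 days', '-32 days': 2044-06-11 → 2044-08-24.
Day-of-year for 2044-08-24: days since 2044-01-01 inclusive = 237, zero-padded to 237.

237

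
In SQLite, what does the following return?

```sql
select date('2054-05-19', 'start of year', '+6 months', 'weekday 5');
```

`start of year` rewinds 2054-05-19 to 2054-01-01.
Adding +6 months to 2054-01-01 gives 2054-07-01.
`weekday 5` advances to the next Friday; 2054-07-01 is a Wednesday, so it moves forward to 2054-07-03.

2054-07-03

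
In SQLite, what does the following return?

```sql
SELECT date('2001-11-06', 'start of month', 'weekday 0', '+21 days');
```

2001-11-25

`start of month` rewinds 2001-11-06 to 2001-11-01.
`weekday 0` advances to the next Sunday; 2001-11-01 is a Thursday, so it moves forward to 2001-11-04.
Advancing 21 more days within November lands on 2001-11-25.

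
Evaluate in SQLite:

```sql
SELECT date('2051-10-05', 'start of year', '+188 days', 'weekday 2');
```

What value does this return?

2051-07-11

`start of year` rewinds 2051-10-05 to 2051-01-01.
Applying '+188 days' to 2051-01-01: counting 188 days forward gives 2051-07-08.
`weekday 2` advances to the next Tuesday; 2051-07-08 is a Saturday, so it moves forward to 2051-07-11.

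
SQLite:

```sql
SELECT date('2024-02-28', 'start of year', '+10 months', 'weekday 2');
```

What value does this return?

`start of year` rewinds 2024-02-28 to 2024-01-01.
Adding +10 months to 2024-01-01 gives 2024-11-01.
`weekday 2` advances to the next Tuesday; 2024-11-01 is a Friday, so it moves forward to 2024-11-05.

2024-11-05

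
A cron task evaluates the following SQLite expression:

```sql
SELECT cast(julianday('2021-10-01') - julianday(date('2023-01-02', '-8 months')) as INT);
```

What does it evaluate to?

Adding -8 months to 2023-01-02 gives 2022-05-02.
30 days remain in October 2021 after the 1st (31 − 1).
Full months from November 2021 through April 2022 contribute their day counts.
Then 2 days into May 2022.
Total: 30 + 30 + 31 + 31 + 28 + 31 + 30 + 2 = 213.
The subtraction is earlier − later, so the result is −213 → -213.

-213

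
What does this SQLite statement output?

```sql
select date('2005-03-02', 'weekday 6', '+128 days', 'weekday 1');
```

2005-07-11

`weekday 6` advances to the next Saturday; 2005-03-02 is a Wednesday, so it moves forward to 2005-03-05.
Applying '+128 days' to 2005-03-05: counting 128 days forward gives 2005-07-11.
`weekday 1` advances to the next Monday; 2005-07-11 is already a Monday, so it stays at 2005-07-11.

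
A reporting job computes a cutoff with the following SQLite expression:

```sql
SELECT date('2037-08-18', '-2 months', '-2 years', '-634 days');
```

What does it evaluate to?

2033-09-22

Adding -2 months to 2037-08-18 gives 2037-06-18.
Adding -2 years to 2037-06-18 gives 2035-06-18.
Applying '-634 days' to 2035-06-18: counting 634 days back gives 2033-09-22.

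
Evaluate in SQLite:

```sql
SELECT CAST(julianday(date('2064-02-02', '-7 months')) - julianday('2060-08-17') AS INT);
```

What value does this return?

1049

Adding -7 months to 2064-02-02 gives 2063-07-02.
14 days remain in August 2060 after the 17th (31 − 17).
Full months from September 2060 through June 2063 contribute their day counts.
Then 2 days into July 2063.
Total: 14 + 30 + 31 + 30 + 31 + 31 + 28 + 31 + 30 + 31 + 30 + 31 + 31 + 30 + 31 + 30 + 31 + 31 + 28 + 31 + 30 + 31 + 30 + 31 + 31 + 30 + 31 + 30 + 31 + 31 + 28 + 31 + 30 + 31 + 30 + 2 = 1049.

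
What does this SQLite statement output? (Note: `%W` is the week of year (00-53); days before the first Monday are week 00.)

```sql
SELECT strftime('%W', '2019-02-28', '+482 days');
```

First apply '+482 days': 2019-02-28 → 2020-06-24.
2020-06-24 is a Wednesday. SQLite's %W counts Mondays since the year started; the result is 25.

25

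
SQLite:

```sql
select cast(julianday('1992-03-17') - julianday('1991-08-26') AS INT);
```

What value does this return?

204

5 days remain in August 1991 after the 26th (31 − 26).
Full months from September 1991 through February 1992 contribute their day counts.
Then 17 days into March 1992.
Total: 5 + 30 + 31 + 30 + 31 + 31 + 29 + 17 = 204.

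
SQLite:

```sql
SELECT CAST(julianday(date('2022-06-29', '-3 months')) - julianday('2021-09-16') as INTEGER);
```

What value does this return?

194

Adding -3 months to 2022-06-29 gives 2022-03-29.
14 days remain in September 2021 after the 16th (30 − 16).
October 2021: 31 days.
November 2021: 30 days.
December 2021: 31 days.
January 2022: 31 days.
February 2022: 28 days.
Then 29 days into March 2022.
Total: 14 + 31 + 30 + 31 + 31 + 28 + 29 = 194.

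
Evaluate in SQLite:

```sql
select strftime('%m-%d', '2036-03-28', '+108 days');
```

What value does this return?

First apply '+108 days': 2036-03-28 → 2036-07-14.
`%m-%d` extracts the month-day: 07-14.

07-14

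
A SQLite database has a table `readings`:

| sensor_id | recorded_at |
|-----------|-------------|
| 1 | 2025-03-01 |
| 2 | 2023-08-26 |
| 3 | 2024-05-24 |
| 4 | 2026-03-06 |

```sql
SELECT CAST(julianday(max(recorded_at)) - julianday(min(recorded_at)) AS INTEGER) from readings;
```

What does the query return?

923

MIN = 2023-08-26, MAX = 2026-03-06.
5 days remain in August 2023 after the 26th (31 − 26).
Full months from September 2023 through February 2026 contribute their day counts.
Then 6 days into March 2026.
Total: 5 + 30 + 31 + 30 + 31 + 31 + 29 + 31 + 30 + 31 + 30 + 31 + 31 + 30 + 31 + 30 + 31 + 31 + 28 + 31 + 30 + 31 + 30 + 31 + 31 + 30 + 31 + 30 + 31 + 31 + 28 + 6 = 923.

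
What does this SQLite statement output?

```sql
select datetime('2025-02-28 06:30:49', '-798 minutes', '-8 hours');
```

2025-02-27 09:12:49

798 minutes = 13h 18m; -798 minutes from 2025-02-28 06:30:49 is 2025-02-27 17:12:49 (crosses midnight).
-8 hours from 2025-02-27 17:12:49 is 2025-02-27 09:12:49.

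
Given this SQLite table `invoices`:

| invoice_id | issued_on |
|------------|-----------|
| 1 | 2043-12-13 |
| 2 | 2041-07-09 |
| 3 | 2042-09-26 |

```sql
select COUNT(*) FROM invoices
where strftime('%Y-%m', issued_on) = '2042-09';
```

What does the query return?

Rows with year-month 2042-09: 2042-09-26 → 1.

1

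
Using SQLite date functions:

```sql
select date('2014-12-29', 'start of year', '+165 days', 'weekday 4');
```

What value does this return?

`start of year` rewinds 2014-12-29 to 2014-01-01.
Applying '+165 days' to 2014-01-01: counting 165 days forward gives 2014-06-15.
`weekday 4` advances to the next Thursday; 2014-06-15 is a Sunday, so it moves forward to 2014-06-19.

2014-06-19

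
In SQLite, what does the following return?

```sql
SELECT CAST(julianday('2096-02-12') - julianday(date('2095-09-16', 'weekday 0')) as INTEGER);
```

147

`weekday 0` advances to the next Sunday; 2095-09-16 is a Friday, so it moves forward to 2095-09-18.
12 days remain in September 2095 after the 18th (30 − 18).
October 2095: 31 days.
November 2095: 30 days.
December 2095: 31 days.
January 2096: 31 days.
Then 12 days into February 2096.
Total: 12 + 31 + 30 + 31 + 31 + 12 = 147.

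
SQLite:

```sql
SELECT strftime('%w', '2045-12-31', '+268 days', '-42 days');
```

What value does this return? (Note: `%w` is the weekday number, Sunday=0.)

2

First apply '+268 days', '-42 days': 2045-12-31 → 2046-08-14.
2046-08-14 is a Tuesday; with Sunday=0 that is 2.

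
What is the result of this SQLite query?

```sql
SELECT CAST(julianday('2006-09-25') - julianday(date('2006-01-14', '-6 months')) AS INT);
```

Adding -6 months to 2006-01-14 gives 2005-07-14.
17 days remain in July 2005 after the 14th (31 − 14).
Full months from August 2005 through August 2006 contribute their day counts.
Then 25 days into September 2006.
Total: 17 + 31 + 30 + 31 + 30 + 31 + 31 + 28 + 31 + 30 + 31 + 30 + 31 + 31 + 25 = 438.

438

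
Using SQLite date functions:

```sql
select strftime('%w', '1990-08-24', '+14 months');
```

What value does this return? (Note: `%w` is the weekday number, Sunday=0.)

4

First apply '+14 months': 1990-08-24 → 1991-10-24.
1991-10-24 is a Thursday; with Sunday=0 that is 4.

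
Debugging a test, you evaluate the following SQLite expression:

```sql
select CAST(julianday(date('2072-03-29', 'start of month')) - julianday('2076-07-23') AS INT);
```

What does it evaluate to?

-1605

`start of month` rewinds 2072-03-29 to 2072-03-01.
30 days remain in March 2072 after the 1st (31 − 1).
Full months from April 2072 through June 2076 contribute their day counts.
Then 23 days into July 2076.
Total: 30 + 30 + 31 + 30 + 31 + 31 + 30 + 31 + 30 + 31 + 31 + 28 + 31 + 30 + 31 + 30 + 31 + 31 + 30 + 31 + 30 + 31 + 31 + 28 + 31 + 30 + 31 + 30 + 31 + 31 + 30 + 31 + 30 + 31 + 31 + 28 + 31 + 30 + 31 + 30 + 31 + 31 + 30 + 31 + 30 + 31 + 31 + 29 + 31 + 30 + 31 + 30 + 23 = 1605.
The subtraction is earlier − later, so the result is −1605 → -1605.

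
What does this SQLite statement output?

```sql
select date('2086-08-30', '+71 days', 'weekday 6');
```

2086-11-09

Applying '+71 days' to 2086-08-30: counting 71 days forward gives 2086-11-09.
`weekday 6` advances to the next Saturday; 2086-11-09 is already a Saturday, so it stays at 2086-11-09.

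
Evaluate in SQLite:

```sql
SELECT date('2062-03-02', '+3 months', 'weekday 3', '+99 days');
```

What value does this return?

Adding +3 months to 2062-03-02 gives 2062-06-02.
`weekday 3` advances to the next Wednesday; 2062-06-02 is a Friday, so it moves forward to 2062-06-07.
Applying '+99 days' to 2062-06-07: counting 99 days forward gives 2062-09-14.

2062-09-14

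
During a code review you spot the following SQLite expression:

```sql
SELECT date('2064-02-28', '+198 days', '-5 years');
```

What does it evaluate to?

2059-09-13

Applying '+198 days' to 2064-02-28: counting 198 days forward gives 2064-09-13.
Adding -5 years to 2064-09-13 gives 2059-09-13.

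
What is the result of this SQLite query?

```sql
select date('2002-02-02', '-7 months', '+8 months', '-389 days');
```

Adding -7 months to 2002-02-02 gives 2001-07-02.
Adding +8 months to 2001-07-02 gives 2002-03-02.
Applying '-389 days' to 2002-03-02: counting 389 days back gives 2001-02-06.

2001-02-06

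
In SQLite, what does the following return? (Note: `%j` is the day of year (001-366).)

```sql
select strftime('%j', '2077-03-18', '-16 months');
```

322

First apply '-16 months': 2077-03-18 → 2075-11-18.
Day-of-year for 2075-11-18: days since 2075-01-01 inclusive = 322, zero-padded to 322.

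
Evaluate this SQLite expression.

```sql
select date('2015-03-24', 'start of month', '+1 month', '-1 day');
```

`start of month` rewinds 2015-03-24 to 2015-03-01.
Adding +1 month to 2015-03-01 gives 2015-04-01.
Going back 1 day from 2015-04-01 reaches 2015-03-31 (last day of March, 31 days).

2015-03-31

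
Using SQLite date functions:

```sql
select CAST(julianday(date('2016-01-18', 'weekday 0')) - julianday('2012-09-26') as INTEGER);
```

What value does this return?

1215

`weekday 0` advances to the next Sunday; 2016-01-18 is a Monday, so it moves forward to 2016-01-24.
4 days remain in September 2012 after the 26th (30 − 26).
Full months from October 2012 through December 2015 contribute their day counts.
Then 24 days into January 2016.
Total: 4 + 31 + 30 + 31 + 31 + 28 + 31 + 30 + 31 + 30 + 31 + 31 + 30 + 31 + 30 + 31 + 31 + 28 + 31 + 30 + 31 + 30 + 31 + 31 + 30 + 31 + 30 + 31 + 31 + 28 + 31 + 30 + 31 + 30 + 31 + 31 + 30 + 31 + 30 + 31 + 24 = 1215.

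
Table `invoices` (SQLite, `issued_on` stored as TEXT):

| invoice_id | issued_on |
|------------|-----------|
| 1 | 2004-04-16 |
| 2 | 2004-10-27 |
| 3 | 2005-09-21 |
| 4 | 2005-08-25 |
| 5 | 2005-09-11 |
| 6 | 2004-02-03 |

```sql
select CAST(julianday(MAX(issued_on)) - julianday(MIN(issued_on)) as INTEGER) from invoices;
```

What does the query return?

MIN = 2004-02-03, MAX = 2005-09-21.
26 days remain in February 2004 after the 3rd (29 − 3).
Full months from March 2004 through August 2005 contribute their day counts.
Then 21 days into September 2005.
Total: 26 + 31 + 30 + 31 + 30 + 31 + 31 + 30 + 31 + 30 + 31 + 31 + 28 + 31 + 30 + 31 + 30 + 31 + 31 + 21 = 596.

596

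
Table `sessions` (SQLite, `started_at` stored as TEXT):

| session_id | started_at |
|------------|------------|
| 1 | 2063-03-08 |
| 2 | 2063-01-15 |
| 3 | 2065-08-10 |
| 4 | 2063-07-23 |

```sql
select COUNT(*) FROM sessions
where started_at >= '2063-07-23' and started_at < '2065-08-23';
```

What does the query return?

2

Rows in [2063-07-23, 2065-08-23): 2065-08-10, 2063-07-23 → 2 rows.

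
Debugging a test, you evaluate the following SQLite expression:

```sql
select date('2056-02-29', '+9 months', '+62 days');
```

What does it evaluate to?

Adding +9 months to 2056-02-29 gives 2056-11-29.
Applying '+62 days' to 2056-11-29: counting 62 days forward gives 2057-01-30.

2057-01-30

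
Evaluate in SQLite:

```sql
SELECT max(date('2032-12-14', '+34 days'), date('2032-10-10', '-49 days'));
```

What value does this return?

date('2032-12-14', '+34 days') → 2033-01-17.
date('2032-10-10', '-49 days') → 2032-08-22.
Later of the two is 2033-01-17.

2033-01-17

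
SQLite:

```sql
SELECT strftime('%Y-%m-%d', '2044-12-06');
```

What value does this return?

2044-12-06

`%Y-%m-%d` extracts the ISO date: 2044-12-06.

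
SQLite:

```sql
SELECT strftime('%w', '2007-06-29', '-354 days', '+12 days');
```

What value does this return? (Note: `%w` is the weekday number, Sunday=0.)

First apply '-354 days', '+12 days': 2007-06-29 → 2006-07-22.
2006-07-22 is a Saturday; with Sunday=0 that is 6.

6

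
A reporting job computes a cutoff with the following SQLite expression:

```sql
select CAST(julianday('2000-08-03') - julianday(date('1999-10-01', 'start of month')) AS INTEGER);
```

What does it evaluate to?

307

`start of month` rewinds 1999-10-01 to 1999-10-01.
30 days remain in October 1999 after the 1st (31 − 1).
Full months from November 1999 through July 2000 contribute their day counts.
Then 3 days into August 2000.
Total: 30 + 30 + 31 + 31 + 29 + 31 + 30 + 31 + 30 + 31 + 3 = 307.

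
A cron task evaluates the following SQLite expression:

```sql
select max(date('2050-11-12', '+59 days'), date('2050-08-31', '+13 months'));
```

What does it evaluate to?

2051-10-01

date('2050-11-12', '+59 days') → 2051-01-10.
date('2050-08-31', '+13 months') → 2051-10-01.
Later of the two is 2051-10-01.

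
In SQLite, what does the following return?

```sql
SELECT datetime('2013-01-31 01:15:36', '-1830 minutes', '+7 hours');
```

2013-01-30 01:45:36

1830 minutes = 30h 30m; -1830 minutes from 2013-01-31 01:15:36 is 2013-01-29 18:45:36 (crosses midnight).
+7 hours from 2013-01-29 18:45:36 is 2013-01-30 01:45:36 (crosses midnight).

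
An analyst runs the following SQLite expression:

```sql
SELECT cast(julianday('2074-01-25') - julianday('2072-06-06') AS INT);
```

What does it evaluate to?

598

24 days remain in June 2072 after the 6th (30 − 6).
Full months from July 2072 through December 2073 contribute their day counts.
Then 25 days into January 2074.
Total: 24 + 31 + 31 + 30 + 31 + 30 + 31 + 31 + 28 + 31 + 30 + 31 + 30 + 31 + 31 + 30 + 31 + 30 + 31 + 25 = 598.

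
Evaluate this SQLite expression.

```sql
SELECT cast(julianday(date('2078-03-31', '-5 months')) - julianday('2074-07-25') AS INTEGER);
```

Adding -5 months to 2078-03-31 gives 2077-10-31.
6 days remain in July 2074 after the 25th (31 − 25).
Full months from August 2074 through September 2077 contribute their day counts.
Then 31 days into October 2077.
Total: 6 + 31 + 30 + 31 + 30 + 31 + 31 + 28 + 31 + 30 + 31 + 30 + 31 + 31 + 30 + 31 + 30 + 31 + 31 + 29 + 31 + 30 + 31 + 30 + 31 + 31 + 30 + 31 + 30 + 31 + 31 + 28 + 31 + 30 + 31 + 30 + 31 + 31 + 30 + 31 = 1194.

1194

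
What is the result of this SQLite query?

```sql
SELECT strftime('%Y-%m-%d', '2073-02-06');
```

`%Y-%m-%d` extracts the ISO date: 2073-02-06.

2073-02-06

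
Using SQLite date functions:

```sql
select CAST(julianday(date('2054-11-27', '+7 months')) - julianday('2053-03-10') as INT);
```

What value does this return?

Adding +7 months to 2054-11-27 gives 2055-06-27.
21 days remain in March 2053 after the 10th (31 − 10).
Full months from April 2053 through May 2055 contribute their day counts.
Then 27 days into June 2055.
Total: 21 + 30 + 31 + 30 + 31 + 31 + 30 + 31 + 30 + 31 + 31 + 28 + 31 + 30 + 31 + 30 + 31 + 31 + 30 + 31 + 30 + 31 + 31 + 28 + 31 + 30 + 31 + 27 = 839.

839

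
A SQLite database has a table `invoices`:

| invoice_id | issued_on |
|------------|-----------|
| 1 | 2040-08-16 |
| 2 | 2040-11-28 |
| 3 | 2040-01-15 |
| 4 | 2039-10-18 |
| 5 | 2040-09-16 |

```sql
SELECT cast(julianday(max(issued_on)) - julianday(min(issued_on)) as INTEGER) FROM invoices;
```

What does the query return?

407

MIN = 2039-10-18, MAX = 2040-11-28.
13 days remain in October 2039 after the 18th (31 − 18).
Full months from November 2039 through October 2040 contribute their day counts.
Then 28 days into November 2040.
Total: 13 + 30 + 31 + 31 + 29 + 31 + 30 + 31 + 30 + 31 + 31 + 30 + 31 + 28 = 407.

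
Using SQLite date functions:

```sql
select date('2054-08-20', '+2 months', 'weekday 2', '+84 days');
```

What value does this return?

Adding +2 months to 2054-08-20 gives 2054-10-20.
`weekday 2` advances to the next Tuesday; 2054-10-20 is already a Tuesday, so it stays at 2054-10-20.
Applying '+84 days' to 2054-10-20: counting 84 days forward gives 2055-01-12.

2055-01-12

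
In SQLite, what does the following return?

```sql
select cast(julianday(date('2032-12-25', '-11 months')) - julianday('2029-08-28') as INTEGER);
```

880

Adding -11 months to 2032-12-25 gives 2032-01-25.
3 days remain in August 2029 after the 28th (31 − 28).
Full months from September 2029 through December 2031 contribute their day counts.
Then 25 days into January 2032.
Total: 3 + 30 + 31 + 30 + 31 + 31 + 28 + 31 + 30 + 31 + 30 + 31 + 31 + 30 + 31 + 30 + 31 + 31 + 28 + 31 + 30 + 31 + 30 + 31 + 31 + 30 + 31 + 30 + 31 + 25 = 880.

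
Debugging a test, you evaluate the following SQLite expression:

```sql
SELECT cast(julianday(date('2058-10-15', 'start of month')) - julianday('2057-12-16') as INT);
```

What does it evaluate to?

289

`start of month` rewinds 2058-10-15 to 2058-10-01.
15 days remain in December 2057 after the 16th (31 − 16).
Full months from January 2058 through September 2058 contribute their day counts.
Then 1 day into October 2058.
Total: 15 + 31 + 28 + 31 + 30 + 31 + 30 + 31 + 31 + 30 + 1 = 289.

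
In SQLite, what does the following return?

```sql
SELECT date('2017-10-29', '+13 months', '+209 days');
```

2019-06-26

Adding +13 months to 2017-10-29 gives 2018-11-29.
Applying '+209 days' to 2018-11-29: counting 209 days forward gives 2019-06-26.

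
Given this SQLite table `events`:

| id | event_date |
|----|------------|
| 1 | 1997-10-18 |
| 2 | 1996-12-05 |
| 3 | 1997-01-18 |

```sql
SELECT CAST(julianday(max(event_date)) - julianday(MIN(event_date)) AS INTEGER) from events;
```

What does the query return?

MIN = 1996-12-05, MAX = 1997-10-18.
26 days remain in December 1996 after the 5th (31 − 5).
Full months from January 1997 through September 1997 contribute their day counts.
Then 18 days into October 1997.
Total: 26 + 31 + 28 + 31 + 30 + 31 + 30 + 31 + 31 + 30 + 18 = 317.

317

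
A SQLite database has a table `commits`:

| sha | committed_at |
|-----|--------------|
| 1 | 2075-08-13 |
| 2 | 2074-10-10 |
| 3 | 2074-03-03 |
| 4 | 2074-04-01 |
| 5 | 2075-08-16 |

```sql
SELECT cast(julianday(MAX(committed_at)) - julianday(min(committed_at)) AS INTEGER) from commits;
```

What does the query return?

531

MIN = 2074-03-03, MAX = 2075-08-16.
28 days remain in March 2074 after the 3rd (31 − 3).
Full months from April 2074 through July 2075 contribute their day counts.
Then 16 days into August 2075.
Total: 28 + 30 + 31 + 30 + 31 + 31 + 30 + 31 + 30 + 31 + 31 + 28 + 31 + 30 + 31 + 30 + 31 + 16 = 531.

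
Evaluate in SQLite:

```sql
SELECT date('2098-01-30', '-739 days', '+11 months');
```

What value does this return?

2096-12-22

Applying '-739 days' to 2098-01-30: counting 739 days back gives 2096-01-22.
Adding +11 months to 2096-01-22 gives 2096-12-22.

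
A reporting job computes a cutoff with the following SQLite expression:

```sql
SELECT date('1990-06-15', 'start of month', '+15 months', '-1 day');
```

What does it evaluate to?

1991-08-31

`start of month` rewinds 1990-06-15 to 1990-06-01.
Adding +15 months to 1990-06-01 gives 1991-09-01.
Going back 1 day from 1991-09-01 reaches 1991-08-31 (last day of August, 31 days).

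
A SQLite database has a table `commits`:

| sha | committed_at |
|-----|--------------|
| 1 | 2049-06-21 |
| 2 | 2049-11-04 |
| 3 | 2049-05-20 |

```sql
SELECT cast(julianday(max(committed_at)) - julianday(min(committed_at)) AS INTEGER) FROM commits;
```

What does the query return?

168

MIN = 2049-05-20, MAX = 2049-11-04.
11 days remain in May 2049 after the 20th (31 − 20).
June 2049: 30 days.
July 2049: 31 days.
August 2049: 31 days.
September 2049: 30 days.
October 2049: 31 days.
Then 4 days into November 2049.
Total: 11 + 30 + 31 + 31 + 30 + 31 + 4 = 168.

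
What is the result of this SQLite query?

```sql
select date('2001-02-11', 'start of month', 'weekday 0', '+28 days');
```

`start of month` rewinds 2001-02-11 to 2001-02-01.
`weekday 0` advances to the next Sunday; 2001-02-01 is a Thursday, so it moves forward to 2001-02-04.
February 2001 has 28 days; 24 remain after the 4th, so 25 days reach 2001-03-01.
Advancing 3 more days within March lands on 2001-03-04.

2001-03-04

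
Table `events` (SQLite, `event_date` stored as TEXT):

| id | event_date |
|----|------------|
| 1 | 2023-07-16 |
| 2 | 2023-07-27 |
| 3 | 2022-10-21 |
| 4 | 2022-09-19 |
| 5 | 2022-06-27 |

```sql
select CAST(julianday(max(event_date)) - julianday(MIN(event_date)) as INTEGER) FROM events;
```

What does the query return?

395

MIN = 2022-06-27, MAX = 2023-07-27.
3 days remain in June 2022 after the 27th (30 − 27).
Full months from July 2022 through June 2023 contribute their day counts.
Then 27 days into July 2023.
Total: 3 + 31 + 31 + 30 + 31 + 30 + 31 + 31 + 28 + 31 + 30 + 31 + 30 + 27 = 395.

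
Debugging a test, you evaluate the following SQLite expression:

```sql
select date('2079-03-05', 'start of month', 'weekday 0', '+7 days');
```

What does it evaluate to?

2079-03-12

`start of month` rewinds 2079-03-05 to 2079-03-01.
`weekday 0` advances to the next Sunday; 2079-03-01 is a Wednesday, so it moves forward to 2079-03-05.
Advancing 7 more days within March lands on 2079-03-12.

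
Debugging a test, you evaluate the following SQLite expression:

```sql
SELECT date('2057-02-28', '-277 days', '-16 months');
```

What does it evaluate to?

Applying '-277 days' to 2057-02-28: counting 277 days back gives 2056-05-27.
Adding -16 months to 2056-05-27 gives 2055-01-27.

2055-01-27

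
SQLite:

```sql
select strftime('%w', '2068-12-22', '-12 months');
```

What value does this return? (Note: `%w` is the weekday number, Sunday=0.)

First apply '-12 months': 2068-12-22 → 2067-12-22.
2067-12-22 is a Thursday; with Sunday=0 that is 4.

4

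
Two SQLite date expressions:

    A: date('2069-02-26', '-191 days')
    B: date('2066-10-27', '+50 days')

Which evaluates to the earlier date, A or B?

B

A = 2068-08-19.
B = 2066-12-16.
B is earlier.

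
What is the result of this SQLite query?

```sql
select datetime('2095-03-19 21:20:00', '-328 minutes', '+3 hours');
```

2095-03-19 18:52:00

328 minutes = 5h 28m; -328 minutes from 2095-03-19 21:20:00 is 2095-03-19 15:52:00.
+3 hours from 2095-03-19 15:52:00 is 2095-03-19 18:52:00.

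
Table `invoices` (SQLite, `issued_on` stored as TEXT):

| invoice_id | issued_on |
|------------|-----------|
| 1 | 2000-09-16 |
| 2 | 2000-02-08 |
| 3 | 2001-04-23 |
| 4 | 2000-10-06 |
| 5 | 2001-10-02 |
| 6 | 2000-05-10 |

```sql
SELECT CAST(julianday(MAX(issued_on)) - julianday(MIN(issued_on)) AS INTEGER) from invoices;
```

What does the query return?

MIN = 2000-02-08, MAX = 2001-10-02.
21 days remain in February 2000 after the 8th (29 − 8).
Full months from March 2000 through September 2001 contribute their day counts.
Then 2 days into October 2001.
Total: 21 + 31 + 30 + 31 + 30 + 31 + 31 + 30 + 31 + 30 + 31 + 31 + 28 + 31 + 30 + 31 + 30 + 31 + 31 + 30 + 2 = 602.

602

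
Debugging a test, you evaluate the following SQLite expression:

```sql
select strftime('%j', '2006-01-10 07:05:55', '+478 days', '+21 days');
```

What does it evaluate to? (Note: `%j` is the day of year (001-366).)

First apply '+478 days', '+21 days': 2006-01-10 07:05:55 → 2007-05-24 07:05:55.
Day-of-year for 2007-05-24: days since 2007-01-01 inclusive = 144, zero-padded to 144.

144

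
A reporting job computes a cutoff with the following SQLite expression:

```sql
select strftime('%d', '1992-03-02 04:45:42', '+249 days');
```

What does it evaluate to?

First apply '+249 days': 1992-03-02 04:45:42 → 1992-11-06 04:45:42.
`%d` extracts the 2-digit day of month: 06.

06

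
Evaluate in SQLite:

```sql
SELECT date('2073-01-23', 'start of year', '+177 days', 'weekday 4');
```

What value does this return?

`start of year` rewinds 2073-01-23 to 2073-01-01.
Applying '+177 days' to 2073-01-01: counting 177 days forward gives 2073-06-27.
`weekday 4` advances to the next Thursday; 2073-06-27 is a Tuesday, so it moves forward to 2073-06-29.

2073-06-29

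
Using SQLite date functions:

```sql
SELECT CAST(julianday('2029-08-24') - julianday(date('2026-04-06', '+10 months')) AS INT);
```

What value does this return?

Adding +10 months to 2026-04-06 gives 2027-02-06.
22 days remain in February 2027 after the 6th (28 − 6).
Full months from March 2027 through July 2029 contribute their day counts.
Then 24 days into August 2029.
Total: 22 + 31 + 30 + 31 + 30 + 31 + 31 + 30 + 31 + 30 + 31 + 31 + 29 + 31 + 30 + 31 + 30 + 31 + 31 + 30 + 31 + 30 + 31 + 31 + 28 + 31 + 30 + 31 + 30 + 31 + 24 = 930.

930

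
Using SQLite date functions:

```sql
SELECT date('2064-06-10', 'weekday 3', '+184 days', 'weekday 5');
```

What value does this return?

`weekday 3` advances to the next Wednesday; 2064-06-10 is a Tuesday, so it moves forward to 2064-06-11.
Applying '+184 days' to 2064-06-11: counting 184 days forward gives 2064-12-12.
`weekday 5` advances to the next Friday; 2064-12-12 is already a Friday, so it stays at 2064-12-12.

2064-12-12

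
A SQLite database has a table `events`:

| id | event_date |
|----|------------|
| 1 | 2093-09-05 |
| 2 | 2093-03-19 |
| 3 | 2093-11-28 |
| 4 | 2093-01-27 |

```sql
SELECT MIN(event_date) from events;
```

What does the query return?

2093-01-27

MIN over {2093-01-27, 2093-03-19, 2093-09-05, 2093-11-28}.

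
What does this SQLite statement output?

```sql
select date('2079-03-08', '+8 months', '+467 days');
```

Adding +8 months to 2079-03-08 gives 2079-11-08.
Applying '+467 days' to 2079-11-08: counting 467 days forward gives 2081-02-17.

2081-02-17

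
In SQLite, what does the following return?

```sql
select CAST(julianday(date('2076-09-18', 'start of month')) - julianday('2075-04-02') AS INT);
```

518

`start of month` rewinds 2076-09-18 to 2076-09-01.
28 days remain in April 2075 after the 2nd (30 − 2).
Full months from May 2075 through August 2076 contribute their day counts.
Then 1 day into September 2076.
Total: 28 + 31 + 30 + 31 + 31 + 30 + 31 + 30 + 31 + 31 + 29 + 31 + 30 + 31 + 30 + 31 + 31 + 1 = 518.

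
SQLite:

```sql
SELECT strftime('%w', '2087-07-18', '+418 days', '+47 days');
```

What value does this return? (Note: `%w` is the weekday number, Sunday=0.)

1

First apply '+418 days', '+47 days': 2087-07-18 → 2088-10-25.
2088-10-25 is a Monday; with Sunday=0 that is 1.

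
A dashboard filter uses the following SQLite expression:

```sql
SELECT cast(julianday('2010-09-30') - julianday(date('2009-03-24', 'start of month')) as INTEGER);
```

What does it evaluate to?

`start of month` rewinds 2009-03-24 to 2009-03-01.
30 days remain in March 2009 after the 1st (31 − 1).
Full months from April 2009 through August 2010 contribute their day counts.
Then 30 days into September 2010.
Total: 30 + 30 + 31 + 30 + 31 + 31 + 30 + 31 + 30 + 31 + 31 + 28 + 31 + 30 + 31 + 30 + 31 + 31 + 30 = 578.

578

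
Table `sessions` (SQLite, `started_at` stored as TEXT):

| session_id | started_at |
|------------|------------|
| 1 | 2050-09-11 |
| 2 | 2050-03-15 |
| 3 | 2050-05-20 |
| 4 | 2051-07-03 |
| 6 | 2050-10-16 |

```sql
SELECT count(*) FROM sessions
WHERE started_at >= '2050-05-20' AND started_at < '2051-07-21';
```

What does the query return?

4

Rows in [2050-05-20, 2051-07-21): 2050-09-11, 2050-05-20, 2051-07-03, 2050-10-16 → 4 rows.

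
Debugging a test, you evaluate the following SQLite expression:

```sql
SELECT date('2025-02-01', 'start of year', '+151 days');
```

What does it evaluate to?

2025-06-01

`start of year` rewinds 2025-02-01 to 2025-01-01.
Applying '+151 days' to 2025-01-01: counting 151 days forward gives 2025-06-01.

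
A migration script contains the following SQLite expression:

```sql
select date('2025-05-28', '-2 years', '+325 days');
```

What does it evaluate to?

2024-04-17

Adding -2 years to 2025-05-28 gives 2023-05-28.
Applying '+325 days' to 2023-05-28: counting 325 days forward gives 2024-04-17.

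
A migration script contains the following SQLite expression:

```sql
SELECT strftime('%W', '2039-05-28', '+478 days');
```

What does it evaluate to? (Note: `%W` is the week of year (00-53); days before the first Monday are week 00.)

38

First apply '+478 days': 2039-05-28 → 2040-09-17.
2040-09-17 is a Monday. SQLite's %W counts Mondays since the year started; the result is 38.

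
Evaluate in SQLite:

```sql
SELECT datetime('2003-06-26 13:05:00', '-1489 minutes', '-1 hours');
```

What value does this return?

2003-06-25 11:16:00

1489 minutes = 24h 49m; -1489 minutes from 2003-06-26 13:05:00 is 2003-06-25 12:16:00 (crosses midnight).
-1 hours from 2003-06-25 12:16:00 is 2003-06-25 11:16:00.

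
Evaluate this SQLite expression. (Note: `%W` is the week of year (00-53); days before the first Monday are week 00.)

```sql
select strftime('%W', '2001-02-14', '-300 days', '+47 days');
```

23

First apply '-300 days', '+47 days': 2001-02-14 → 2000-06-06.
2000-06-06 is a Tuesday. SQLite's %W counts Mondays since the year started; the result is 23.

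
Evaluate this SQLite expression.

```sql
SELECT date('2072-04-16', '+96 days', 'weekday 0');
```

2072-07-24

Applying '+96 days' to 2072-04-16: counting 96 days forward gives 2072-07-21.
`weekday 0` advances to the next Sunday; 2072-07-21 is a Thursday, so it moves forward to 2072-07-24.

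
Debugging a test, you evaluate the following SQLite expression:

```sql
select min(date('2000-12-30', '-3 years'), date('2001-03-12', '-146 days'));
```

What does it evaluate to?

1997-12-30

date('2000-12-30', '-3 years') → 1997-12-30.
date('2001-03-12', '-146 days') → 2000-10-17.
Earlier of the two is 1997-12-30.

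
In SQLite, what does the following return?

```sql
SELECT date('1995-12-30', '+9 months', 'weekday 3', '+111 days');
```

1997-01-21

Adding +9 months to 1995-12-30 gives 1996-09-30.
`weekday 3` advances to the next Wednesday; 1996-09-30 is a Monday, so it moves forward to 1996-10-02.
Applying '+111 days' to 1996-10-02: counting 111 days forward gives 1997-01-21.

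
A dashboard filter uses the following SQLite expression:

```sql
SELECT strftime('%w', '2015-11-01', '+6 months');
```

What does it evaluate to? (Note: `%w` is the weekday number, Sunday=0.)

First apply '+6 months': 2015-11-01 → 2016-05-01.
2016-05-01 is a Sunday; with Sunday=0 that is 0.

0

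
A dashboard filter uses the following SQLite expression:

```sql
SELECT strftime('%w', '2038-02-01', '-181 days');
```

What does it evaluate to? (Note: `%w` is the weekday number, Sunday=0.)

2

First apply '-181 days': 2038-02-01 → 2037-08-04.
2037-08-04 is a Tuesday; with Sunday=0 that is 2.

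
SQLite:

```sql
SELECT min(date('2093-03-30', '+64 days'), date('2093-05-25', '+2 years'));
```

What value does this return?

2093-06-02

date('2093-03-30', '+64 days') → 2093-06-02.
date('2093-05-25', '+2 years') → 2095-05-25.
Earlier of the two is 2093-06-02.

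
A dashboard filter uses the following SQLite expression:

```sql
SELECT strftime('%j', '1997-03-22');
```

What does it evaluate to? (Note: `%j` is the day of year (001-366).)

Day-of-year for 1997-03-22: days since 1997-01-01 inclusive = 81, zero-padded to 081.

081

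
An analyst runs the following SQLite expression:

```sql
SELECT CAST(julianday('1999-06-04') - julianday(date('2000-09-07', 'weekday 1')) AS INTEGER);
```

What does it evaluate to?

-465

`weekday 1` advances to the next Monday; 2000-09-07 is a Thursday, so it moves forward to 2000-09-11.
26 days remain in June 1999 after the 4th (30 − 4).
Full months from July 1999 through August 2000 contribute their day counts.
Then 11 days into September 2000.
Total: 26 + 31 + 31 + 30 + 31 + 30 + 31 + 31 + 29 + 31 + 30 + 31 + 30 + 31 + 31 + 11 = 465.
The subtraction is earlier − later, so the result is −465 → -465.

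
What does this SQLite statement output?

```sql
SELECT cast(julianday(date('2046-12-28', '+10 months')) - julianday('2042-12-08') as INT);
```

1785

Adding +10 months to 2046-12-28 gives 2047-10-28.
23 days remain in December 2042 after the 8th (31 − 8).
Full months from January 2043 through September 2047 contribute their day counts.
Then 28 days into October 2047.
Total: 23 + 31 + 28 + 31 + 30 + 31 + 30 + 31 + 31 + 30 + 31 + 30 + 31 + 31 + 29 + 31 + 30 + 31 + 30 + 31 + 31 + 30 + 31 + 30 + 31 + 31 + 28 + 31 + 30 + 31 + 30 + 31 + 31 + 30 + 31 + 30 + 31 + 31 + 28 + 31 + 30 + 31 + 30 + 31 + 31 + 30 + 31 + 30 + 31 + 31 + 28 + 31 + 30 + 31 + 30 + 31 + 31 + 30 + 28 = 1785.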